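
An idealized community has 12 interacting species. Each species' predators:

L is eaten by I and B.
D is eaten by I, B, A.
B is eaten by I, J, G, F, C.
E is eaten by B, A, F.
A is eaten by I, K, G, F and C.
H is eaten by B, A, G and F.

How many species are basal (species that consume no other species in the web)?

Basal species (no prey listed): E, L, D, H.
Count: 4.

4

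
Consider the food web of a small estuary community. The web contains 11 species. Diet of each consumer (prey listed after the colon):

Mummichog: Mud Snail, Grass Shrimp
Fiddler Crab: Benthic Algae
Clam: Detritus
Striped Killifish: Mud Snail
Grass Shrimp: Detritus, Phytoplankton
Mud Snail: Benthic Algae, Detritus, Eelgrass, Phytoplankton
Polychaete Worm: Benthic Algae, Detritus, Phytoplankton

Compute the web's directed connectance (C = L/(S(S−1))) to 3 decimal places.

The web has S = 11 species and L = 14 feeding links.
C = L / (S(S−1)) = 14 / 110 = 0.1273 ≈ 0.127.

C = 0.127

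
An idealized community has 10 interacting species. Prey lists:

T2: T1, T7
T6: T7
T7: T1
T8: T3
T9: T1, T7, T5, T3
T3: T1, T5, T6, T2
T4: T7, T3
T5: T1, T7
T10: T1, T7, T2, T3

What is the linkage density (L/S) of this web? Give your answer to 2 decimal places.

L/S = 2.10

There are L = 21 links among S = 10 species.
L/S = 21/10 = 2.1000 ≈ 2.10.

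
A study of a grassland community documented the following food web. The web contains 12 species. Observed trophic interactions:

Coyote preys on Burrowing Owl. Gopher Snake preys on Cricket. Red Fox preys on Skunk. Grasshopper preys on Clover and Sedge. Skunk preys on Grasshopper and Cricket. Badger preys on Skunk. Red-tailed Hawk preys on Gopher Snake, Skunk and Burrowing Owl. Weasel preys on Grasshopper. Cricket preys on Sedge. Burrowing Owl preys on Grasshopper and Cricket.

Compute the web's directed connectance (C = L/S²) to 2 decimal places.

C = 0.10

The web has S = 12 species and L = 15 feeding links.
C = L / S² = 15 / 144 = 0.1042 ≈ 0.10.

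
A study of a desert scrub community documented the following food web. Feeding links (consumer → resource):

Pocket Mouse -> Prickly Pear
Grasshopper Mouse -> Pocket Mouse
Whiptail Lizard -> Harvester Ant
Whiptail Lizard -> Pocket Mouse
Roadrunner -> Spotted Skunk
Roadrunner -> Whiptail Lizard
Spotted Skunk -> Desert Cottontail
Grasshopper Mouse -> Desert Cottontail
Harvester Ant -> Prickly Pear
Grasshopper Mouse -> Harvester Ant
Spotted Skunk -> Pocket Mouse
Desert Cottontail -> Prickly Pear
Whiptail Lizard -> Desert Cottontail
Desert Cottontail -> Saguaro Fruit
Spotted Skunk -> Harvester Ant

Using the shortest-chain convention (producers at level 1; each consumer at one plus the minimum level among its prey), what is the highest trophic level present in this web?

Producers (level 1): Saguaro Fruit, Prickly Pear.
Following each consumer down to its lowest-level prey: Prickly Pear → Harvester Ant → Whiptail Lizard → Roadrunner (levels 1 through 4).
All prey of Roadrunner (Whiptail Lizard 3, Spotted Skunk 3) are at level 3 or above, so Roadrunner is at level 1 + 3 = 4.
Every consumer has at least one prey at level 3 or below, so none exceeds level 4.

4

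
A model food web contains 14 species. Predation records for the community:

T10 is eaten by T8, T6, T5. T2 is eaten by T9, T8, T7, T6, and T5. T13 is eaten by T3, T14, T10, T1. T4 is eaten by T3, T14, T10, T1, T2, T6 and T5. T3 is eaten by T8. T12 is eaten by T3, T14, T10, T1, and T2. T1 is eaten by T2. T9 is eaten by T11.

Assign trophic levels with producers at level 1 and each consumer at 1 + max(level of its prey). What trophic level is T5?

T4 is a producer → level 1.
T1 eats T4 (level 1); other prey at levels: T12 1, T13 1 → level 2.
T2 eats T1 (level 2); other prey at levels: T4 1, T12 1 → level 3.
T5 eats T2 (level 3); other prey at levels: T4 1, T10 2 → level 4.

Trophic level 4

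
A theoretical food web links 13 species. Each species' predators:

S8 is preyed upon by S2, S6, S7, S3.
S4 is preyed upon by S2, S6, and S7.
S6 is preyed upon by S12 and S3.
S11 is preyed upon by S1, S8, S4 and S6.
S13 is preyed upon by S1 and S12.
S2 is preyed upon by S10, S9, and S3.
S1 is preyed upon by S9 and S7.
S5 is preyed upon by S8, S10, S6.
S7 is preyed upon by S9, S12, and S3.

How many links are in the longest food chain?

One longest chain: S11 → S8 → S6 → S3.
It has 4 species and 3 links.

3 links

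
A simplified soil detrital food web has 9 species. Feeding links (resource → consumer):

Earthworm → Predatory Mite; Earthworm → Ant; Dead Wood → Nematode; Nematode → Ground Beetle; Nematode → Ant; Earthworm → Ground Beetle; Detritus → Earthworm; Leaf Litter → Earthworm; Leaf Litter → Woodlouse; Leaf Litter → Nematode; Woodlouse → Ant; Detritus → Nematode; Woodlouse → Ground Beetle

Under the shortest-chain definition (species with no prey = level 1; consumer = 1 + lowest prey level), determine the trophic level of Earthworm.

Trophic level 2

Leaf Litter has no prey (basal) → level 1.
Earthworm eats Leaf Litter → level 2.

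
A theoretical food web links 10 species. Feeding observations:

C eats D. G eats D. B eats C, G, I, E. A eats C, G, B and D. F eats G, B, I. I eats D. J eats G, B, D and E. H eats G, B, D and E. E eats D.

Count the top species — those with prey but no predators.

4

Top species (has prey, but nothing eats it): H, A, F, J.
Count: 4.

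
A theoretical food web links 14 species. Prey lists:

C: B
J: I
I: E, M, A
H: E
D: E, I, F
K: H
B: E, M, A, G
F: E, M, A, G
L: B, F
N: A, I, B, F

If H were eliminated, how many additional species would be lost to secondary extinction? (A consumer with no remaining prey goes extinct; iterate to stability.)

Remove H.
Round 1: K (all prey gone) → extinct.
No further losses. Total secondary extinctions: 1.

1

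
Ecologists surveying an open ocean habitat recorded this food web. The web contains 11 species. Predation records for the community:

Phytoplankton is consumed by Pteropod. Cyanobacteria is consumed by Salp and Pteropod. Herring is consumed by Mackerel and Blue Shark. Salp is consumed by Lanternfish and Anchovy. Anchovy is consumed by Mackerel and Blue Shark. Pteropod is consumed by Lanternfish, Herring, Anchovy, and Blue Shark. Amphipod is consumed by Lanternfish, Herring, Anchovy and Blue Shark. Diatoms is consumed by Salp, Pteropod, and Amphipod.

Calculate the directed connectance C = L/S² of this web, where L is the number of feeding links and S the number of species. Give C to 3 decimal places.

C = 0.165

The web has S = 11 species and L = 20 feeding links.
C = L / S² = 20 / 121 = 0.1653 ≈ 0.165.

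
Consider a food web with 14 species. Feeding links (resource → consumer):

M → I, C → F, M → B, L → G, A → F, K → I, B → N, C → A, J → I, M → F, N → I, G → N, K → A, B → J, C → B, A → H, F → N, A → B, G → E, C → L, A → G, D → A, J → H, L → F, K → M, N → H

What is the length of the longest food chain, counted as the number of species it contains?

One longest chain: K → M → F → N → I.
It has 5 species and 4 links.

5 species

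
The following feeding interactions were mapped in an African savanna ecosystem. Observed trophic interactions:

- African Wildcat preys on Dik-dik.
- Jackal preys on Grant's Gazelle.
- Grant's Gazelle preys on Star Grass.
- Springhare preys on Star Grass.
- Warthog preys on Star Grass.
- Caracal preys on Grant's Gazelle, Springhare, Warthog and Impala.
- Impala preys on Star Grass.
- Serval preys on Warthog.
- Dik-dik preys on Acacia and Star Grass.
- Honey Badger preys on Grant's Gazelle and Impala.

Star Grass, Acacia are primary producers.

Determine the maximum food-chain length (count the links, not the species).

2 links

One longest chain: Star Grass → Impala → Honey Badger.
It has 3 species and 2 links.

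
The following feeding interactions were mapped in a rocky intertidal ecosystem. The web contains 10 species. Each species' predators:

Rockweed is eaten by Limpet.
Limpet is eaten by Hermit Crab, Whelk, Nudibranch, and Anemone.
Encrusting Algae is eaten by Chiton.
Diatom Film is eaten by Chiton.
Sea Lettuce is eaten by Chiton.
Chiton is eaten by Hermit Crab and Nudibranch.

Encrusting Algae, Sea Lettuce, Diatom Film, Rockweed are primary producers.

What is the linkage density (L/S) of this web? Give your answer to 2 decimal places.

L/S = 1.00

There are L = 10 links among S = 10 species.
L/S = 10/10 = 1.0000 ≈ 1.00.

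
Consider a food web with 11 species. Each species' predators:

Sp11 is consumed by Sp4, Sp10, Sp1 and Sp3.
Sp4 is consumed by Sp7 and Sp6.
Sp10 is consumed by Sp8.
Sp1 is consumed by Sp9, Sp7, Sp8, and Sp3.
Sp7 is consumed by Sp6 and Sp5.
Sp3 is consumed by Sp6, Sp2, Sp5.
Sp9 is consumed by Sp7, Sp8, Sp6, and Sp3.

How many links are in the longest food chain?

One longest chain: Sp11 → Sp1 → Sp9 → Sp3 → Sp6.
It has 5 species and 4 links.

4 links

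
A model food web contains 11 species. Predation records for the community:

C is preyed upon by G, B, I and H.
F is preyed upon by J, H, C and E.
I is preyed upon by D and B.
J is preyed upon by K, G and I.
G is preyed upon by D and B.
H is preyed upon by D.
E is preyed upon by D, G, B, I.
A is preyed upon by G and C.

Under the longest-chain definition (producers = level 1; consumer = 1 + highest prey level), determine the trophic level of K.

F is a producer → level 1.
J eats F → level 2.
K eats J → level 3.

Trophic level 3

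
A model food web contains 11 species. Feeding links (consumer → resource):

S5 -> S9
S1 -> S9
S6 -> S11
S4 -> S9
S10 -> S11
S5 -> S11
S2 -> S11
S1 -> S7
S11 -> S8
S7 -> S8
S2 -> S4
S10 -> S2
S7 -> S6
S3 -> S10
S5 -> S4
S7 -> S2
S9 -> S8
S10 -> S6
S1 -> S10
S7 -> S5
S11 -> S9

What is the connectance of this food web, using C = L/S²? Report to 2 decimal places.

The web has S = 11 species and L = 21 feeding links.
C = L / S² = 21 / 121 = 0.1736 ≈ 0.17.

C = 0.17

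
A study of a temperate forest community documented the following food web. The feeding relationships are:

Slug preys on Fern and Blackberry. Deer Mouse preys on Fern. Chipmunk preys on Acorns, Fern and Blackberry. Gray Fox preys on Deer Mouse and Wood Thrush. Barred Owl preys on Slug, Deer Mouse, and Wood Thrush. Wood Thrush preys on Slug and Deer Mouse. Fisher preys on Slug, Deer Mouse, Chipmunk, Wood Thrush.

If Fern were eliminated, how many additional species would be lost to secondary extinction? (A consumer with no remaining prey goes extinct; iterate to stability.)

1

Remove Fern.
Round 1: Deer Mouse (all prey gone) → extinct.
No further losses. Total secondary extinctions: 1.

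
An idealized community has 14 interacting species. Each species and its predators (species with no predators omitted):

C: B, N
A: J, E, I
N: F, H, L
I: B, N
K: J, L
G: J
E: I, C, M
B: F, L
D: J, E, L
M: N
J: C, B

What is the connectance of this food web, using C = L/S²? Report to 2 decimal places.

The web has S = 14 species and L = 24 feeding links.
C = L / S² = 24 / 196 = 0.1224 ≈ 0.12.

C = 0.12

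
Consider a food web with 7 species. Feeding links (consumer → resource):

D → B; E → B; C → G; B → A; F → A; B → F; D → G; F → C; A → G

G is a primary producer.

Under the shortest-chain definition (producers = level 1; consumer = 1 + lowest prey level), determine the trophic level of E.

Trophic level 4

G is a producer → level 1.
A eats G → level 2.
B eats A → level 3.
E eats B → level 4.
No prey of E is below level 3, so 4 is the minimum.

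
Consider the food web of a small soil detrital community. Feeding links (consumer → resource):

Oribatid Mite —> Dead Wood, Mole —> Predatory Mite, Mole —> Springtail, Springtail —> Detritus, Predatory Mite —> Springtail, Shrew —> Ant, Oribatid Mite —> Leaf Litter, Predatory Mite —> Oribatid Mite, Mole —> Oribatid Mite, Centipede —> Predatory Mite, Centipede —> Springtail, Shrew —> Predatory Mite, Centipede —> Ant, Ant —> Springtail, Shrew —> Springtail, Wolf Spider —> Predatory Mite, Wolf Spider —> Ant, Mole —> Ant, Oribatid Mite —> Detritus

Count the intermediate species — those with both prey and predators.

4

Intermediate species (has both prey and predators): Springtail, Oribatid Mite, Ant, Predatory Mite.
Count: 4.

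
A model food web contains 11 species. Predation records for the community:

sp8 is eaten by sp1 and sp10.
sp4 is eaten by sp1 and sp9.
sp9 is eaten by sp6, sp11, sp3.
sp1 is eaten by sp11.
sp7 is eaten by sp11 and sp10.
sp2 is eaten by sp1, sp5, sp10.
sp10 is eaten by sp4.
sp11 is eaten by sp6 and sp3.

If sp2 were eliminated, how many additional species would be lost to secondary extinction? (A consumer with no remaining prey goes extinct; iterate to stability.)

1

Remove sp2.
Round 1: sp5 (all prey gone) → extinct.
No further losses. Total secondary extinctions: 1.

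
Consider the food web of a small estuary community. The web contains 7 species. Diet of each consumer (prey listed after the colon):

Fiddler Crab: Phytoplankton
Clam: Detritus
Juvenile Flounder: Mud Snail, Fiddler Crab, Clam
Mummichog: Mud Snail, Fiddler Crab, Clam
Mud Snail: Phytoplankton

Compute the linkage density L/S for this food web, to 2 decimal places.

There are L = 9 links among S = 7 species.
L/S = 9/7 = 1.2857 ≈ 1.29.

L/S = 1.29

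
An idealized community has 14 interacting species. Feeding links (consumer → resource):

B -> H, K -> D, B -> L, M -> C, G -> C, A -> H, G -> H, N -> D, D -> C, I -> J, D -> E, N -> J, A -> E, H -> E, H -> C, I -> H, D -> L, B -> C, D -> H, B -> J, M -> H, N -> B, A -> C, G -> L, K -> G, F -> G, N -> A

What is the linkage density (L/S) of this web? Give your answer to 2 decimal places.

There are L = 27 links among S = 14 species.
L/S = 27/14 = 1.9286 ≈ 1.93.

L/S = 1.93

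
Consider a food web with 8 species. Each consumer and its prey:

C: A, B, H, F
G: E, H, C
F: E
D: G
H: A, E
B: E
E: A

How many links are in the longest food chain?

One longest chain: A → E → B → C → G → D.
It has 6 species and 5 links.

5 links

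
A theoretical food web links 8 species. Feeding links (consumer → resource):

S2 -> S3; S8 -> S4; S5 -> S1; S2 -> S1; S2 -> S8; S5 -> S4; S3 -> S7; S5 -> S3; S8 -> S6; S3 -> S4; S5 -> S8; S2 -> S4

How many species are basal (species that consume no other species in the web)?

Basal species (no prey listed): S4, S1, S6, S7.
Count: 4.

4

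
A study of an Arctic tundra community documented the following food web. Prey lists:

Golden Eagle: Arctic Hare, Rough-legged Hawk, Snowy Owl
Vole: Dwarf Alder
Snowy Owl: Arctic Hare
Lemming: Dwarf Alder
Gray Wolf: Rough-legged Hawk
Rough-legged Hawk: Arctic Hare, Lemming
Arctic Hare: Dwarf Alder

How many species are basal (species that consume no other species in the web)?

Basal species (no prey listed): Dwarf Alder.
Count: 1.

1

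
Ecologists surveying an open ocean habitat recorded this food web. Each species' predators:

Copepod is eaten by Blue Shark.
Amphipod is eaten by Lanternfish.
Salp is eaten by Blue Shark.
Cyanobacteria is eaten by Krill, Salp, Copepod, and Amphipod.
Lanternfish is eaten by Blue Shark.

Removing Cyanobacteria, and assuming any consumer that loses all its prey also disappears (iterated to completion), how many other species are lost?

Remove Cyanobacteria.
Round 1: Krill (all prey gone), Copepod (all prey gone), Salp (all prey gone), Amphipod (all prey gone) → extinct.
Round 2: Lanternfish (all prey gone) → extinct.
Round 3: Blue Shark (all prey gone) → extinct.
No further losses. Total secondary extinctions: 6.

6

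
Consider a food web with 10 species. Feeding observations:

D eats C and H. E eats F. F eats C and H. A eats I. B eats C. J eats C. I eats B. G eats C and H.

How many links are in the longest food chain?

One longest chain: C → B → I → A.
It has 4 species and 3 links.

3 links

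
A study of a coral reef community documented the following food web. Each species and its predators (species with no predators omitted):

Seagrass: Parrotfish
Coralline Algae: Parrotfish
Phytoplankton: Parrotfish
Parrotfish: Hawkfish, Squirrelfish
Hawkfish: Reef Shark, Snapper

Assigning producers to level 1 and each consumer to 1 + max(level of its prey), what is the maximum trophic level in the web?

Producers (level 1): Phytoplankton, Coralline Algae, Seagrass.
Phytoplankton → Parrotfish → Hawkfish → Reef Shark gives Reef Shark level 4.
No species has a prey at level 4, so no species reaches level 5.

4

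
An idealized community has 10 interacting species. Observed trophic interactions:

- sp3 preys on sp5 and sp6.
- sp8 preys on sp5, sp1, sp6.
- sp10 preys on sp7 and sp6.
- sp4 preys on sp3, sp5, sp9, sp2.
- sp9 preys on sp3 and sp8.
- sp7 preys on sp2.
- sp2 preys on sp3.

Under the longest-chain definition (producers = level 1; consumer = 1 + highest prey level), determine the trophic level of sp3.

sp6 is a producer → level 1.
sp3 eats sp6 (level 1); other prey at levels: sp5 1 → level 2.

Trophic level 2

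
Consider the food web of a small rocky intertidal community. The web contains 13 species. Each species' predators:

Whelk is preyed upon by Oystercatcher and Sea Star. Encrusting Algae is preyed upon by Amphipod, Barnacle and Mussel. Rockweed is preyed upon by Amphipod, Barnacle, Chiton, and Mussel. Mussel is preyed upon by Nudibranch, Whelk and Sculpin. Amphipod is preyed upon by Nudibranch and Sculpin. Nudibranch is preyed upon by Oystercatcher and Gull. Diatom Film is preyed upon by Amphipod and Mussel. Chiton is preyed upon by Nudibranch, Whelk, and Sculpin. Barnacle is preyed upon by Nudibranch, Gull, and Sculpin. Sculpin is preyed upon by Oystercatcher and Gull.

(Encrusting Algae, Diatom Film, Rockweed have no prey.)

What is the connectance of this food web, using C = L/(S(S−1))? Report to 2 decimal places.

The web has S = 13 species and L = 26 feeding links.
C = L / (S(S−1)) = 26 / 156 = 0.1667 ≈ 0.17.

C = 0.17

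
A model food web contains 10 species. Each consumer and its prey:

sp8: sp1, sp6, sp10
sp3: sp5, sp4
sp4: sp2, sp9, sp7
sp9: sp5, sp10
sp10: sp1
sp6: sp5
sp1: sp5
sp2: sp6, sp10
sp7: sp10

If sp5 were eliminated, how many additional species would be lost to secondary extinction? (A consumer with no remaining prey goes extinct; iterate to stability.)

Remove sp5.
Round 1: sp1 (all prey gone), sp6 (all prey gone) → extinct.
Round 2: sp10 (all prey gone) → extinct.
Round 3: sp2 (all prey gone), sp9 (all prey gone), sp8 (all prey gone), sp7 (all prey gone) → extinct.
Round 4: sp4 (all prey gone) → extinct.
Round 5: sp3 (all prey gone) → extinct.
No further losses. Total secondary extinctions: 9.

9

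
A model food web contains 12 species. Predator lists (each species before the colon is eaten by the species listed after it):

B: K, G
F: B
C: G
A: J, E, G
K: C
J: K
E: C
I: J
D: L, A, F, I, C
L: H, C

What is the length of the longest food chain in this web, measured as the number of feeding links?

5 links

One longest chain: D → A → J → K → C → G.
It has 6 species and 5 links.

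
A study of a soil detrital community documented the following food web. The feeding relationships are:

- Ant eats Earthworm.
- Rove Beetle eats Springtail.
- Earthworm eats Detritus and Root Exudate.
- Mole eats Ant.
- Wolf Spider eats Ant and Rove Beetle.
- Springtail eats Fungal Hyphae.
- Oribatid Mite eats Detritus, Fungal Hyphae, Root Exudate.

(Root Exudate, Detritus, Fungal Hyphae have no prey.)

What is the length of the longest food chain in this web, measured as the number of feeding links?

One longest chain: Root Exudate → Earthworm → Ant → Mole.
It has 4 species and 3 links.

3 links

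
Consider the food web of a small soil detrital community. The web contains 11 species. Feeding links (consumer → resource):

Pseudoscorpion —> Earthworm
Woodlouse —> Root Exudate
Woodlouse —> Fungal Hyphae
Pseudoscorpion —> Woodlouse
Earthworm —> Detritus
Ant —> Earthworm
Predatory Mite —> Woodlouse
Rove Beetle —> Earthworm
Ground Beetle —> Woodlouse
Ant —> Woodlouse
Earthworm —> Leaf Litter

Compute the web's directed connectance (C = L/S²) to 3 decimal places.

The web has S = 11 species and L = 11 feeding links.
C = L / S² = 11 / 121 = 0.0909 ≈ 0.091.

C = 0.091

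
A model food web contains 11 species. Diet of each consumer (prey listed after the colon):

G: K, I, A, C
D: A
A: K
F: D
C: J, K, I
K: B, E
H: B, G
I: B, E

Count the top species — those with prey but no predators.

Top species (has prey, but nothing eats it): H, F.
Count: 2.

2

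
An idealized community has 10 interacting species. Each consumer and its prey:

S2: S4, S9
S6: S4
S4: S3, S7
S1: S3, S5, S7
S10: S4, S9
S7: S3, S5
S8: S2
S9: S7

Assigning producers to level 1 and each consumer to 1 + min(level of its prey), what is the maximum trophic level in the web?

4

Producers (level 1): S3, S5.
Following each consumer down to its lowest-level prey: S3 → S4 → S2 → S8 (levels 1 through 4).
All prey of S8 (S2 3) are at level 3 or above, so S8 is at level 1 + 3 = 4.
Every consumer has at least one prey at level 3 or below, so none exceeds level 4.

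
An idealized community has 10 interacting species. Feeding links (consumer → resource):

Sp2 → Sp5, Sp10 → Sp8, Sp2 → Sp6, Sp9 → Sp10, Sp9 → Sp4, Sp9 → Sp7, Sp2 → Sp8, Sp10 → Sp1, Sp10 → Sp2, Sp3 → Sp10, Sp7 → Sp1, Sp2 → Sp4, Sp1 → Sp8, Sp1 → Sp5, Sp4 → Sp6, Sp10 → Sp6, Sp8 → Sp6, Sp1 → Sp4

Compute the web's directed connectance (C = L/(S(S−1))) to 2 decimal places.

C = 0.20

The web has S = 10 species and L = 18 feeding links.
C = L / (S(S−1)) = 18 / 90 = 0.2000 ≈ 0.20.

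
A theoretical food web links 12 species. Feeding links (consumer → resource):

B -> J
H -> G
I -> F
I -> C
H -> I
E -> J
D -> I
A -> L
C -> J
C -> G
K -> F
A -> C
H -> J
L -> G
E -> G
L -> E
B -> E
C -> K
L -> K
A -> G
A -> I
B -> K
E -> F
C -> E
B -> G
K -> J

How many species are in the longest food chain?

One longest chain: F → E → C → I → H.
It has 5 species and 4 links.

5 species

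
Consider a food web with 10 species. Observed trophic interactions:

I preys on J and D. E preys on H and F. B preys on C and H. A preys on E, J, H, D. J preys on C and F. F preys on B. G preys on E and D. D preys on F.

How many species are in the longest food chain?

One longest chain: H → B → F → E → G.
It has 5 species and 4 links.

5 species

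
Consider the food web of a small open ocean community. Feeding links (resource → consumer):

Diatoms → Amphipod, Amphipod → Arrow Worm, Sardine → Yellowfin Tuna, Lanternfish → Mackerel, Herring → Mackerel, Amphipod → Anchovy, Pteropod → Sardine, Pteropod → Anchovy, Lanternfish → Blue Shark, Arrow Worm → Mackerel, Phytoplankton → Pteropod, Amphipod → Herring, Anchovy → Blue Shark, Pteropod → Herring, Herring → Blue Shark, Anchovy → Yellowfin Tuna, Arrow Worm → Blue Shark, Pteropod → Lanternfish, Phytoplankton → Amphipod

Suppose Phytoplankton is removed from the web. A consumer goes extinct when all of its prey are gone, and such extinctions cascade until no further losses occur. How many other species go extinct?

3

Remove Phytoplankton.
Round 1: Pteropod (all prey gone) → extinct.
Round 2: Lanternfish (all prey gone), Sardine (all prey gone) → extinct.
No further losses. Total secondary extinctions: 3.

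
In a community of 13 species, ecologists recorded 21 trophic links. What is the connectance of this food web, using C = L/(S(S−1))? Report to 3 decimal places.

The web has S = 13 species and L = 21 feeding links.
C = L / (S(S−1)) = 21 / 156 = 0.1346 ≈ 0.135.

C = 0.135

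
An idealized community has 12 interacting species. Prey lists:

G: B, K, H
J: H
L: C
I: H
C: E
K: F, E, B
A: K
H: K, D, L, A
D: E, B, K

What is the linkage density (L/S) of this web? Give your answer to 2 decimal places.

L/S = 1.50

There are L = 18 links among S = 12 species.
L/S = 18/12 = 1.5000 ≈ 1.50.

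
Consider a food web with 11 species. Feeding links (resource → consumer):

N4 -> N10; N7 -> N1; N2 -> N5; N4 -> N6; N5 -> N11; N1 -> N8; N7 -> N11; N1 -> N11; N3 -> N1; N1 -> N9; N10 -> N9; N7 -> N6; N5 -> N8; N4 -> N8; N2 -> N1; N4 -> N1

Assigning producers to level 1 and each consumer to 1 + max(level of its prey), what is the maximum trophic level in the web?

Producers (level 1): N2, N3, N4, N7.
N2 → N1 → N8 gives N8 level 3.
No species has a prey at level 3, so no species reaches level 4.

3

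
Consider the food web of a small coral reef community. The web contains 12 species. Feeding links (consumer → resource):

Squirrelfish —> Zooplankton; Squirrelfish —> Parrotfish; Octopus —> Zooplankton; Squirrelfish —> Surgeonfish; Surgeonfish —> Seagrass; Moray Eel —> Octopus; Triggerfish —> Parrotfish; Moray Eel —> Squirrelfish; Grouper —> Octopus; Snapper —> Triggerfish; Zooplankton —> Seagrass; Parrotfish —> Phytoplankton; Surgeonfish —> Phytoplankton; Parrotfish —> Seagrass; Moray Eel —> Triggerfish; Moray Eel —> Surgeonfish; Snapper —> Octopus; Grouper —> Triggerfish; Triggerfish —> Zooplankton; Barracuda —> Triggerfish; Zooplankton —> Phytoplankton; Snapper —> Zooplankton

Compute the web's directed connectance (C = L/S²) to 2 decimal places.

The web has S = 12 species and L = 22 feeding links.
C = L / S² = 22 / 144 = 0.1528 ≈ 0.15.

C = 0.15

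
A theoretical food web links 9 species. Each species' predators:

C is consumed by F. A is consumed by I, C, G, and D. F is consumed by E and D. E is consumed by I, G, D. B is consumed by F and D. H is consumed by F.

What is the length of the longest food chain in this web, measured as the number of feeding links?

4 links

One longest chain: A → C → F → E → G.
It has 5 species and 4 links.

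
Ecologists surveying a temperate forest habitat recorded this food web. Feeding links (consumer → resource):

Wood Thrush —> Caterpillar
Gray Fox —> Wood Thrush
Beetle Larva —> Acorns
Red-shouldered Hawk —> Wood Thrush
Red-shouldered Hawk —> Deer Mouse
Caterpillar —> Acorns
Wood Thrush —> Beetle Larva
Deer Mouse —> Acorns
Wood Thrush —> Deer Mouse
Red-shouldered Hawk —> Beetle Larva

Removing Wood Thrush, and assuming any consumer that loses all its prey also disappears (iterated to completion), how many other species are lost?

1

Remove Wood Thrush.
Round 1: Gray Fox (all prey gone) → extinct.
No further losses. Total secondary extinctions: 1.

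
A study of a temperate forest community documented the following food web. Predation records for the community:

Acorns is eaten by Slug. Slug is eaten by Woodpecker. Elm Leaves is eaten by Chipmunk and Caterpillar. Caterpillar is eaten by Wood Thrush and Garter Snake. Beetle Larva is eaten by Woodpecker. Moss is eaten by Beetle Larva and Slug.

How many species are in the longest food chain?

3 species

One longest chain: Elm Leaves → Caterpillar → Garter Snake.
It has 3 species and 2 links.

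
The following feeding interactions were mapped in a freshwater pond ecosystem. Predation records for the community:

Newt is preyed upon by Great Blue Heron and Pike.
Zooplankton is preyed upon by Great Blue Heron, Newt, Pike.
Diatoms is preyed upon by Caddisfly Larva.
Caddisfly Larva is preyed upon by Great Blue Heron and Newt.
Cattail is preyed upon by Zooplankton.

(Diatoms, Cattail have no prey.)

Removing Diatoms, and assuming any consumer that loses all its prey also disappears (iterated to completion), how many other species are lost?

1

Remove Diatoms.
Round 1: Caddisfly Larva (all prey gone) → extinct.
No further losses. Total secondary extinctions: 1.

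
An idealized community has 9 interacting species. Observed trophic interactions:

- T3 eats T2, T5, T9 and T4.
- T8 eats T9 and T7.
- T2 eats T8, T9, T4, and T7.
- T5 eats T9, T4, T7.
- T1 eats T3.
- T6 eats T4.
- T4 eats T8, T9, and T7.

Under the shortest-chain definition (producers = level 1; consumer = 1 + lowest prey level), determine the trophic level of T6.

Trophic level 3

T9 is a producer → level 1.
T4 eats T9 → level 2.
T6 eats T4 → level 3.
No prey of T6 is below level 2, so 3 is the minimum.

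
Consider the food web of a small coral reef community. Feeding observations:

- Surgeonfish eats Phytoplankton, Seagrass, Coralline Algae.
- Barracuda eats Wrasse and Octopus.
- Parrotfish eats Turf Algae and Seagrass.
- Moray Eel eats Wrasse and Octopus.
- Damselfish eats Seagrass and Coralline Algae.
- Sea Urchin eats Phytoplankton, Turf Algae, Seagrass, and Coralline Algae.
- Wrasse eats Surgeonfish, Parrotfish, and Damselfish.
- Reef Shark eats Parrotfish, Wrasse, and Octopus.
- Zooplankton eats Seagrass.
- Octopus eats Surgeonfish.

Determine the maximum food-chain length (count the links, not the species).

3 links

One longest chain: Coralline Algae → Surgeonfish → Octopus → Barracuda.
It has 4 species and 3 links.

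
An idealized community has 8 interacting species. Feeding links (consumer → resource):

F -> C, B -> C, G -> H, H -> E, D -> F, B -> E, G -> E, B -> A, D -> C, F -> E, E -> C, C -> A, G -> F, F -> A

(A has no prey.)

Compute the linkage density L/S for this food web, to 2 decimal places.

L/S = 1.75

There are L = 14 links among S = 8 species.
L/S = 14/8 = 1.7500 ≈ 1.75.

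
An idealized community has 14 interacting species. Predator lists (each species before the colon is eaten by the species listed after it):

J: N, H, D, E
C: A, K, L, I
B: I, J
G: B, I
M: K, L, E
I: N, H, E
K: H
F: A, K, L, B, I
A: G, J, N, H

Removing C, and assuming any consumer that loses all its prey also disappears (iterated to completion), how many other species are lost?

Remove C.
Every predator of it retains at least one other prey: A still has F; K still has M, F; L still has M, F; I still has F, G, B.
No consumer loses all prey, so no secondary extinctions occur.

0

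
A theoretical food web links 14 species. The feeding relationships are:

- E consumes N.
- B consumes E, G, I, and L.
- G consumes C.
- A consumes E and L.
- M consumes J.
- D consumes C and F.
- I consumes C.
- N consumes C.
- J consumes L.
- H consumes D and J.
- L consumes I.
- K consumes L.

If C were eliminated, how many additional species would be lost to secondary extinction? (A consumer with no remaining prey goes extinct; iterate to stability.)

Remove C.
Round 1: N (all prey gone), G (all prey gone), I (all prey gone) → extinct.
Round 2: L (all prey gone), E (all prey gone) → extinct.
Round 3: K (all prey gone), A (all prey gone), B (all prey gone), J (all prey gone) → extinct.
Round 4: M (all prey gone) → extinct.
No further losses. Total secondary extinctions: 10.

10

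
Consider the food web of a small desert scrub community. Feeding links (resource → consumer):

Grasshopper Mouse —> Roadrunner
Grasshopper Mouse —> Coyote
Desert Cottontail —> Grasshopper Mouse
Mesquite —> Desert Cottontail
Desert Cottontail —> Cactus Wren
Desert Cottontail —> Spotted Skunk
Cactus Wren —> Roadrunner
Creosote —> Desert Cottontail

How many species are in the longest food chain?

One longest chain: Mesquite → Desert Cottontail → Grasshopper Mouse → Coyote.
It has 4 species and 3 links.

4 species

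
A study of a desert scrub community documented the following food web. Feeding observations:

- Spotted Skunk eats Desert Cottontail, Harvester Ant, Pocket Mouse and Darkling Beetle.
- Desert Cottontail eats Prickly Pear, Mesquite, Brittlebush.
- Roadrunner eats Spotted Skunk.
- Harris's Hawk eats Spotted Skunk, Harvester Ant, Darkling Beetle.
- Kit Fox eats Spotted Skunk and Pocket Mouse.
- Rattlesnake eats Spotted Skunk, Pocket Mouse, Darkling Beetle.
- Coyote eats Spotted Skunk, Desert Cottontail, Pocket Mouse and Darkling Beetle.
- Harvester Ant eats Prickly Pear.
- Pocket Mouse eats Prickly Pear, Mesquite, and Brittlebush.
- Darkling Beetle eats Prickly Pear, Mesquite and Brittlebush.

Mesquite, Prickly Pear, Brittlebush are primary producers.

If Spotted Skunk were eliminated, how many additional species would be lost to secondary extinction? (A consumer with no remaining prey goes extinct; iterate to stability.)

Remove Spotted Skunk.
Round 1: Roadrunner (all prey gone) → extinct.
No further losses. Total secondary extinctions: 1.

1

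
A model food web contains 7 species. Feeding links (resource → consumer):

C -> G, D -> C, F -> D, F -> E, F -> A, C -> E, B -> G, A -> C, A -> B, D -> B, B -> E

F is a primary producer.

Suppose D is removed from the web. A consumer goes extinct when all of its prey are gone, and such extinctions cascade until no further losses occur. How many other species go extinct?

Remove D.
Every predator of it retains at least one other prey: B still has A; C still has A.
No consumer loses all prey, so no secondary extinctions occur.

0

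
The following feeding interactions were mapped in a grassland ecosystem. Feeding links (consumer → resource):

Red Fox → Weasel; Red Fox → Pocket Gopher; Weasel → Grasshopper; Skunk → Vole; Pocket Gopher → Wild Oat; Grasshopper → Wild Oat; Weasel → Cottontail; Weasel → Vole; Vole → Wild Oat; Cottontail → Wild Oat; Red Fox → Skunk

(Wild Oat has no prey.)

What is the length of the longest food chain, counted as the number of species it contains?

One longest chain: Wild Oat → Grasshopper → Weasel → Red Fox.
It has 4 species and 3 links.

4 species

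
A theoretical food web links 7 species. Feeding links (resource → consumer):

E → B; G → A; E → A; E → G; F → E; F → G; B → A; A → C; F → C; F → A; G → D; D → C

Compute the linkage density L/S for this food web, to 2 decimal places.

L/S = 1.71

There are L = 12 links among S = 7 species.
L/S = 12/7 = 1.7143 ≈ 1.71.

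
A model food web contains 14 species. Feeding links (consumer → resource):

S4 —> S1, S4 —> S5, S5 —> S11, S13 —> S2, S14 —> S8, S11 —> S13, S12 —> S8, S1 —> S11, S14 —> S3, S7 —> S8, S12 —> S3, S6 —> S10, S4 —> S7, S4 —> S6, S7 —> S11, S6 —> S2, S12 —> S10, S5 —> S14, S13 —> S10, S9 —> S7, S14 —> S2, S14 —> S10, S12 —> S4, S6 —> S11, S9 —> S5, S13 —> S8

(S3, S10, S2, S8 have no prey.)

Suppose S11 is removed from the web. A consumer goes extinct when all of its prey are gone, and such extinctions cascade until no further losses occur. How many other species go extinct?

Remove S11.
Round 1: S1 (all prey gone) → extinct.
No further losses. Total secondary extinctions: 1.

1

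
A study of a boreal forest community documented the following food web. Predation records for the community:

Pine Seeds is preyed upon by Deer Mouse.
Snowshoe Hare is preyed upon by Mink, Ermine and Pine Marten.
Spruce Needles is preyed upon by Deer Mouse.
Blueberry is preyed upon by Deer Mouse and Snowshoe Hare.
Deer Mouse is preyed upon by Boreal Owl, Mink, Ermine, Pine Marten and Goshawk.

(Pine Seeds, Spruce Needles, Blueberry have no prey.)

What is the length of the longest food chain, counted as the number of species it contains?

3 species

One longest chain: Pine Seeds → Deer Mouse → Goshawk.
It has 3 species and 2 links.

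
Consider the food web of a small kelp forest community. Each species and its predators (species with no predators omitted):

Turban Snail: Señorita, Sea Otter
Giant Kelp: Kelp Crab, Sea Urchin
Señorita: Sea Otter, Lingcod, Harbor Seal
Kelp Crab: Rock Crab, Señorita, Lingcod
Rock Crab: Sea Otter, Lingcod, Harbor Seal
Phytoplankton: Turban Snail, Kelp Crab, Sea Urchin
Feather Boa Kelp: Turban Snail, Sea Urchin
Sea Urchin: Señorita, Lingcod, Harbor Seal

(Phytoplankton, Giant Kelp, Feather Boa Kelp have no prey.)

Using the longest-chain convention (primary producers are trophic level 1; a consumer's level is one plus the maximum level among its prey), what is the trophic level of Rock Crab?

Trophic level 3

Phytoplankton is a producer → level 1.
Kelp Crab eats Phytoplankton (level 1); other prey at levels: Giant Kelp 1 → level 2.
Rock Crab eats Kelp Crab → level 3.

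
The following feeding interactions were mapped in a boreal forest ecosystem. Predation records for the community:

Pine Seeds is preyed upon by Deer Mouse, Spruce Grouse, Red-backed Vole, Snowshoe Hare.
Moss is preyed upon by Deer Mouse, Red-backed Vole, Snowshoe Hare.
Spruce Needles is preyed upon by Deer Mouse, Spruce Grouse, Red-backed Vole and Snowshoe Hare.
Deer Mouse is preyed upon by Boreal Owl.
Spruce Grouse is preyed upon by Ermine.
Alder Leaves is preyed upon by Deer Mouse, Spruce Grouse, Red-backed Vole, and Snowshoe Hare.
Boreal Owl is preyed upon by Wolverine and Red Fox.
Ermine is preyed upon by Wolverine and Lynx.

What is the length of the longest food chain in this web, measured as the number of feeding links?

One longest chain: Moss → Deer Mouse → Boreal Owl → Wolverine.
It has 4 species and 3 links.

3 links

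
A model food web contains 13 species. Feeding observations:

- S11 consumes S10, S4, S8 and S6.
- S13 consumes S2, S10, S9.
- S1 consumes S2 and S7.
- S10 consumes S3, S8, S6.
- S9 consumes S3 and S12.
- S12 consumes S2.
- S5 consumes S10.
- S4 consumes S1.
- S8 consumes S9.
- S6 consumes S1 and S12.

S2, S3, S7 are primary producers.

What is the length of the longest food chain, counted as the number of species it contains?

6 species

One longest chain: S2 → S12 → S9 → S8 → S10 → S5.
It has 6 species and 5 links.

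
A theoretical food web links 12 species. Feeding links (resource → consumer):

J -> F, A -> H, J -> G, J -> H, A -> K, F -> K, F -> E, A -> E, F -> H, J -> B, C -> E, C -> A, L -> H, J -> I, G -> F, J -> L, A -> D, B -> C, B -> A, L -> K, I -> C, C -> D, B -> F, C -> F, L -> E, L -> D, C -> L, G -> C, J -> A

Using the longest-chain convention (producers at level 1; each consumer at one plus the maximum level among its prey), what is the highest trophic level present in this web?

5

Producers (level 1): J.
J → I → C → A → D gives D level 5.
No species has a prey at level 5, so no species reaches level 6.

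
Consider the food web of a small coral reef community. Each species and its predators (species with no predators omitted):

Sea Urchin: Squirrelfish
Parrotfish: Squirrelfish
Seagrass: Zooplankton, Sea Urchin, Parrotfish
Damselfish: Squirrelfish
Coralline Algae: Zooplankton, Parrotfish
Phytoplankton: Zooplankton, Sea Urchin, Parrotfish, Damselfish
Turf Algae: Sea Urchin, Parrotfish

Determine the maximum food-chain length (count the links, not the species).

2 links

One longest chain: Seagrass → Sea Urchin → Squirrelfish.
It has 3 species and 2 links.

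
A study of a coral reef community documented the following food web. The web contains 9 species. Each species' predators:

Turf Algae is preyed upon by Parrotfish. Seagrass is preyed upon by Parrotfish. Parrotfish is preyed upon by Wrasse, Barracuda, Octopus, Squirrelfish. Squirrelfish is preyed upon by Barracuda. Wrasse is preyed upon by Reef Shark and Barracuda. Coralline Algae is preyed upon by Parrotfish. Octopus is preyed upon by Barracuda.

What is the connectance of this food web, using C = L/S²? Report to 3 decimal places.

C = 0.136

The web has S = 9 species and L = 11 feeding links.
C = L / S² = 11 / 81 = 0.1358 ≈ 0.136.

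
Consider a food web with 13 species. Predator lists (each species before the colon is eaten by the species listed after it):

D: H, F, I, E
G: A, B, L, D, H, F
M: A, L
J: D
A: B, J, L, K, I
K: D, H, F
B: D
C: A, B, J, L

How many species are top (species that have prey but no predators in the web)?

5

Top species (has prey, but nothing eats it): L, H, F, I, E.
Count: 5.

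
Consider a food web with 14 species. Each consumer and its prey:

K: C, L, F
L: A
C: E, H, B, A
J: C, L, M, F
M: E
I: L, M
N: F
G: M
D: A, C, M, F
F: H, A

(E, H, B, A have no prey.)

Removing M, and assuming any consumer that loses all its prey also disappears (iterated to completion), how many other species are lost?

Remove M.
Round 1: G (all prey gone) → extinct.
No further losses. Total secondary extinctions: 1.

1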